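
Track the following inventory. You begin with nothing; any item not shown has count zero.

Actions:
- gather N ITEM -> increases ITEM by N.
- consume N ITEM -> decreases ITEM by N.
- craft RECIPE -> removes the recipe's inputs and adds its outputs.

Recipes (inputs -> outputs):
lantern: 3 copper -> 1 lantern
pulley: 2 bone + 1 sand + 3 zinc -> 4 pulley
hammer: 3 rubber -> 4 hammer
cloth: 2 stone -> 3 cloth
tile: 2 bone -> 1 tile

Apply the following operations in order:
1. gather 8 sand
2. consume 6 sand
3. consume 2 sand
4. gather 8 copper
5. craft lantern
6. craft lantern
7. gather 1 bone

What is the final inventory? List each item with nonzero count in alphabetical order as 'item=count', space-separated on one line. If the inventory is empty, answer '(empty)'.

Answer: bone=1 copper=2 lantern=2

Derivation:
After 1 (gather 8 sand): sand=8
After 2 (consume 6 sand): sand=2
After 3 (consume 2 sand): (empty)
After 4 (gather 8 copper): copper=8
After 5 (craft lantern): copper=5 lantern=1
After 6 (craft lantern): copper=2 lantern=2
After 7 (gather 1 bone): bone=1 copper=2 lantern=2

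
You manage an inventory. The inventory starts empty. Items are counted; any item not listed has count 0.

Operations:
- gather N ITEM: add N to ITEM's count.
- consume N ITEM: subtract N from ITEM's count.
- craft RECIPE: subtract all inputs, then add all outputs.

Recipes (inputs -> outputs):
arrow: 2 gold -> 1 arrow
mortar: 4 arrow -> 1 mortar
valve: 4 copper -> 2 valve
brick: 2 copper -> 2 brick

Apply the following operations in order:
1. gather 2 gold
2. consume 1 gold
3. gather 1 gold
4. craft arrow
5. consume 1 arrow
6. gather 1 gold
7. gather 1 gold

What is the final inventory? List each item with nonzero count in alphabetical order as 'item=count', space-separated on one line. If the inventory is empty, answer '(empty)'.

Answer: gold=2

Derivation:
After 1 (gather 2 gold): gold=2
After 2 (consume 1 gold): gold=1
After 3 (gather 1 gold): gold=2
After 4 (craft arrow): arrow=1
After 5 (consume 1 arrow): (empty)
After 6 (gather 1 gold): gold=1
After 7 (gather 1 gold): gold=2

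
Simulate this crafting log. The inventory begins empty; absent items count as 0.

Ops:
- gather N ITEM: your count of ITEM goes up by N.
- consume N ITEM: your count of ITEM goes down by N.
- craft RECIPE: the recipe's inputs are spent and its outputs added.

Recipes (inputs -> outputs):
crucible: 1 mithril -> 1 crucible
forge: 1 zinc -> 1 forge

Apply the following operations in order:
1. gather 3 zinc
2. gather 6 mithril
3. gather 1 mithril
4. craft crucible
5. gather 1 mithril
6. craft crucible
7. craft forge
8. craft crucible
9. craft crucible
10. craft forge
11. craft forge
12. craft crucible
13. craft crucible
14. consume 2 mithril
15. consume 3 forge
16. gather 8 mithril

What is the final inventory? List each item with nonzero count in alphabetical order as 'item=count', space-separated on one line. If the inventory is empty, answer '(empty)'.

After 1 (gather 3 zinc): zinc=3
After 2 (gather 6 mithril): mithril=6 zinc=3
After 3 (gather 1 mithril): mithril=7 zinc=3
After 4 (craft crucible): crucible=1 mithril=6 zinc=3
After 5 (gather 1 mithril): crucible=1 mithril=7 zinc=3
After 6 (craft crucible): crucible=2 mithril=6 zinc=3
After 7 (craft forge): crucible=2 forge=1 mithril=6 zinc=2
After 8 (craft crucible): crucible=3 forge=1 mithril=5 zinc=2
After 9 (craft crucible): crucible=4 forge=1 mithril=4 zinc=2
After 10 (craft forge): crucible=4 forge=2 mithril=4 zinc=1
After 11 (craft forge): crucible=4 forge=3 mithril=4
After 12 (craft crucible): crucible=5 forge=3 mithril=3
After 13 (craft crucible): crucible=6 forge=3 mithril=2
After 14 (consume 2 mithril): crucible=6 forge=3
After 15 (consume 3 forge): crucible=6
After 16 (gather 8 mithril): crucible=6 mithril=8

Answer: crucible=6 mithril=8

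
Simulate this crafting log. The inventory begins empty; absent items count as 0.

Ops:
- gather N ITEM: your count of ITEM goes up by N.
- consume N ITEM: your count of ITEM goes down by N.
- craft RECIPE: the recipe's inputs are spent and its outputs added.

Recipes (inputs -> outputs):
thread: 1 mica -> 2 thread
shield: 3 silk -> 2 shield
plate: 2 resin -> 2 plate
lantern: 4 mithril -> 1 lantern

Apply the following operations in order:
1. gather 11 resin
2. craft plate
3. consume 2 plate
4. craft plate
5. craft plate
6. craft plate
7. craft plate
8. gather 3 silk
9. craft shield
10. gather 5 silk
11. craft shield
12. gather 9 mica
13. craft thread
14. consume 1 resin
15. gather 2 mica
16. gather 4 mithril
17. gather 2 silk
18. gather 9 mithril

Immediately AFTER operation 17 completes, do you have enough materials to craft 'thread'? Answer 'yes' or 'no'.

After 1 (gather 11 resin): resin=11
After 2 (craft plate): plate=2 resin=9
After 3 (consume 2 plate): resin=9
After 4 (craft plate): plate=2 resin=7
After 5 (craft plate): plate=4 resin=5
After 6 (craft plate): plate=6 resin=3
After 7 (craft plate): plate=8 resin=1
After 8 (gather 3 silk): plate=8 resin=1 silk=3
After 9 (craft shield): plate=8 resin=1 shield=2
After 10 (gather 5 silk): plate=8 resin=1 shield=2 silk=5
After 11 (craft shield): plate=8 resin=1 shield=4 silk=2
After 12 (gather 9 mica): mica=9 plate=8 resin=1 shield=4 silk=2
After 13 (craft thread): mica=8 plate=8 resin=1 shield=4 silk=2 thread=2
After 14 (consume 1 resin): mica=8 plate=8 shield=4 silk=2 thread=2
After 15 (gather 2 mica): mica=10 plate=8 shield=4 silk=2 thread=2
After 16 (gather 4 mithril): mica=10 mithril=4 plate=8 shield=4 silk=2 thread=2
After 17 (gather 2 silk): mica=10 mithril=4 plate=8 shield=4 silk=4 thread=2

Answer: yes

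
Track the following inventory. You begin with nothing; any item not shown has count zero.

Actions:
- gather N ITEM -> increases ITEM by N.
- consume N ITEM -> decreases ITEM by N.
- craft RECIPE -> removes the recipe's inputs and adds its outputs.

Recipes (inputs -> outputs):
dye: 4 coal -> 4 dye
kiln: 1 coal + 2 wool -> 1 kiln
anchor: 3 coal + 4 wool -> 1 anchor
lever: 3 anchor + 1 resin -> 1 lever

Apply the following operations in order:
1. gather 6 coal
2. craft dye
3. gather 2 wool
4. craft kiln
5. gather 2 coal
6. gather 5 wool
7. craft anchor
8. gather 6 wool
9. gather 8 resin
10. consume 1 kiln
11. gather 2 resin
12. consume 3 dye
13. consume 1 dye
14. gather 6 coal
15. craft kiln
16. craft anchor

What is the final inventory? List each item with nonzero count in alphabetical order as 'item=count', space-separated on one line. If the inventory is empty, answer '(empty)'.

Answer: anchor=2 coal=2 kiln=1 resin=10 wool=1

Derivation:
After 1 (gather 6 coal): coal=6
After 2 (craft dye): coal=2 dye=4
After 3 (gather 2 wool): coal=2 dye=4 wool=2
After 4 (craft kiln): coal=1 dye=4 kiln=1
After 5 (gather 2 coal): coal=3 dye=4 kiln=1
After 6 (gather 5 wool): coal=3 dye=4 kiln=1 wool=5
After 7 (craft anchor): anchor=1 dye=4 kiln=1 wool=1
After 8 (gather 6 wool): anchor=1 dye=4 kiln=1 wool=7
After 9 (gather 8 resin): anchor=1 dye=4 kiln=1 resin=8 wool=7
After 10 (consume 1 kiln): anchor=1 dye=4 resin=8 wool=7
After 11 (gather 2 resin): anchor=1 dye=4 resin=10 wool=7
After 12 (consume 3 dye): anchor=1 dye=1 resin=10 wool=7
After 13 (consume 1 dye): anchor=1 resin=10 wool=7
After 14 (gather 6 coal): anchor=1 coal=6 resin=10 wool=7
After 15 (craft kiln): anchor=1 coal=5 kiln=1 resin=10 wool=5
After 16 (craft anchor): anchor=2 coal=2 kiln=1 resin=10 wool=1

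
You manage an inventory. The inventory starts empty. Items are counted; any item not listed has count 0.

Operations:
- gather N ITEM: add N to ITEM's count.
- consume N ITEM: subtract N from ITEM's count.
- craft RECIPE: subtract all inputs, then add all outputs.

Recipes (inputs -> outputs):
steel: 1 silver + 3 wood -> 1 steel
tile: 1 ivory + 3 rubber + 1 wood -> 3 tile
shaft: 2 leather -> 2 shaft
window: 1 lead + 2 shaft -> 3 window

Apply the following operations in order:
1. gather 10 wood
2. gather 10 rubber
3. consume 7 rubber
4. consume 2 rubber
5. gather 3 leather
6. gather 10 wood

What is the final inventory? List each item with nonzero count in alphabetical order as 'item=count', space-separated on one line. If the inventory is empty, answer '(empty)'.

Answer: leather=3 rubber=1 wood=20

Derivation:
After 1 (gather 10 wood): wood=10
After 2 (gather 10 rubber): rubber=10 wood=10
After 3 (consume 7 rubber): rubber=3 wood=10
After 4 (consume 2 rubber): rubber=1 wood=10
After 5 (gather 3 leather): leather=3 rubber=1 wood=10
After 6 (gather 10 wood): leather=3 rubber=1 wood=20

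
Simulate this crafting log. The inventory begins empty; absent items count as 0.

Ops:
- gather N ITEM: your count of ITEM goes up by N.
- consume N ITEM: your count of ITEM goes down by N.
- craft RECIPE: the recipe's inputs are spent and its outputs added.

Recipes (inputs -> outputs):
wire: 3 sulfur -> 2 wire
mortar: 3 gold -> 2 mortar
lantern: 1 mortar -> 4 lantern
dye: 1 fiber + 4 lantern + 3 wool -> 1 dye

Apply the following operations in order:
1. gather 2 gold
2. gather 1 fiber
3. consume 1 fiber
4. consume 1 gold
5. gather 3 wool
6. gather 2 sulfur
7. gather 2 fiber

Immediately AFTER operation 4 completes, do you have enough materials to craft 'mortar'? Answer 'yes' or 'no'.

Answer: no

Derivation:
After 1 (gather 2 gold): gold=2
After 2 (gather 1 fiber): fiber=1 gold=2
After 3 (consume 1 fiber): gold=2
After 4 (consume 1 gold): gold=1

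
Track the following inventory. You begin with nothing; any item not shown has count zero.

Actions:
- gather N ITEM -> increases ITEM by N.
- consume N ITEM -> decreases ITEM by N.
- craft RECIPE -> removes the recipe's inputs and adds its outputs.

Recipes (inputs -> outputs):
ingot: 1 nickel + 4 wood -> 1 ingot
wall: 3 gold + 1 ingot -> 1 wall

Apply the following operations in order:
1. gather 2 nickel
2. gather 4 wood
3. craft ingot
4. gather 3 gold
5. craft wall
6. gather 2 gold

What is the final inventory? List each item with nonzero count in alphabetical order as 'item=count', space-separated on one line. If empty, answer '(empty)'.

After 1 (gather 2 nickel): nickel=2
After 2 (gather 4 wood): nickel=2 wood=4
After 3 (craft ingot): ingot=1 nickel=1
After 4 (gather 3 gold): gold=3 ingot=1 nickel=1
After 5 (craft wall): nickel=1 wall=1
After 6 (gather 2 gold): gold=2 nickel=1 wall=1

Answer: gold=2 nickel=1 wall=1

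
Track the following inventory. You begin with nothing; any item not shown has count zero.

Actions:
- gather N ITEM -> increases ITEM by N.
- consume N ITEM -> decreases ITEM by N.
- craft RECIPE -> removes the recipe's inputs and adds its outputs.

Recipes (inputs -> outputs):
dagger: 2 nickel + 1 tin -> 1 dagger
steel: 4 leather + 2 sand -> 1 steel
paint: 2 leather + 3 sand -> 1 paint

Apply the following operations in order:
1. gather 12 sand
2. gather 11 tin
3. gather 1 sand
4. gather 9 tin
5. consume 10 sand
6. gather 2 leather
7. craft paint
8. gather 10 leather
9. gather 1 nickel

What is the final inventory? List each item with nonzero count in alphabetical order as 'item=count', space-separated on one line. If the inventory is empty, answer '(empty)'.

Answer: leather=10 nickel=1 paint=1 tin=20

Derivation:
After 1 (gather 12 sand): sand=12
After 2 (gather 11 tin): sand=12 tin=11
After 3 (gather 1 sand): sand=13 tin=11
After 4 (gather 9 tin): sand=13 tin=20
After 5 (consume 10 sand): sand=3 tin=20
After 6 (gather 2 leather): leather=2 sand=3 tin=20
After 7 (craft paint): paint=1 tin=20
After 8 (gather 10 leather): leather=10 paint=1 tin=20
After 9 (gather 1 nickel): leather=10 nickel=1 paint=1 tin=20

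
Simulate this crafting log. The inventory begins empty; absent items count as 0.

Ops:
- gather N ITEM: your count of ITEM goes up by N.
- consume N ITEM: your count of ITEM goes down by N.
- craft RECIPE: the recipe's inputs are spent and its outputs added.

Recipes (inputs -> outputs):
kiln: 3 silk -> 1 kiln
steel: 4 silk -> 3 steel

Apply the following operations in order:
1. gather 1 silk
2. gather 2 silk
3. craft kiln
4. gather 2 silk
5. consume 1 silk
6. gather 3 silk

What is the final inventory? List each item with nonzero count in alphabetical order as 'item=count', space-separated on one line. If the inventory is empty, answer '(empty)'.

Answer: kiln=1 silk=4

Derivation:
After 1 (gather 1 silk): silk=1
After 2 (gather 2 silk): silk=3
After 3 (craft kiln): kiln=1
After 4 (gather 2 silk): kiln=1 silk=2
After 5 (consume 1 silk): kiln=1 silk=1
After 6 (gather 3 silk): kiln=1 silk=4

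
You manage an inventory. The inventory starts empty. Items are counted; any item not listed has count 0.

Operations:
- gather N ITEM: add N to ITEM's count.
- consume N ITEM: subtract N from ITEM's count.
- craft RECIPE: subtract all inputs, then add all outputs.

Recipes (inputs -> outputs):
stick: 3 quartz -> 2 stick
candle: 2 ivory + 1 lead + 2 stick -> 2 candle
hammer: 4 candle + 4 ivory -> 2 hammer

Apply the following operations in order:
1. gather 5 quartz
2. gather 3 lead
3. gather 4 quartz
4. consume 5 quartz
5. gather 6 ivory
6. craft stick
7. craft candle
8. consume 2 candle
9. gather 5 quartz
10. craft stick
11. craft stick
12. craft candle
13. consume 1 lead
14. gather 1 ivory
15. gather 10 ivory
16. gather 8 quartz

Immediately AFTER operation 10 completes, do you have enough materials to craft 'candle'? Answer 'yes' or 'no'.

Answer: yes

Derivation:
After 1 (gather 5 quartz): quartz=5
After 2 (gather 3 lead): lead=3 quartz=5
After 3 (gather 4 quartz): lead=3 quartz=9
After 4 (consume 5 quartz): lead=3 quartz=4
After 5 (gather 6 ivory): ivory=6 lead=3 quartz=4
After 6 (craft stick): ivory=6 lead=3 quartz=1 stick=2
After 7 (craft candle): candle=2 ivory=4 lead=2 quartz=1
After 8 (consume 2 candle): ivory=4 lead=2 quartz=1
After 9 (gather 5 quartz): ivory=4 lead=2 quartz=6
After 10 (craft stick): ivory=4 lead=2 quartz=3 stick=2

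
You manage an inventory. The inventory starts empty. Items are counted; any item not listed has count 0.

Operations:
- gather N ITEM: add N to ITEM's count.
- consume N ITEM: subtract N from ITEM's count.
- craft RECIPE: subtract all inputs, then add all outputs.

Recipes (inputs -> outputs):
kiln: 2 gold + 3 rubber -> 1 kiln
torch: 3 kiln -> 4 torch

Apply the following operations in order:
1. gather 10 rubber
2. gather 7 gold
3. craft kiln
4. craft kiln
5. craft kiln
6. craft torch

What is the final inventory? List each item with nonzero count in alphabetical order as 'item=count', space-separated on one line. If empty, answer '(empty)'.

Answer: gold=1 rubber=1 torch=4

Derivation:
After 1 (gather 10 rubber): rubber=10
After 2 (gather 7 gold): gold=7 rubber=10
After 3 (craft kiln): gold=5 kiln=1 rubber=7
After 4 (craft kiln): gold=3 kiln=2 rubber=4
After 5 (craft kiln): gold=1 kiln=3 rubber=1
After 6 (craft torch): gold=1 rubber=1 torch=4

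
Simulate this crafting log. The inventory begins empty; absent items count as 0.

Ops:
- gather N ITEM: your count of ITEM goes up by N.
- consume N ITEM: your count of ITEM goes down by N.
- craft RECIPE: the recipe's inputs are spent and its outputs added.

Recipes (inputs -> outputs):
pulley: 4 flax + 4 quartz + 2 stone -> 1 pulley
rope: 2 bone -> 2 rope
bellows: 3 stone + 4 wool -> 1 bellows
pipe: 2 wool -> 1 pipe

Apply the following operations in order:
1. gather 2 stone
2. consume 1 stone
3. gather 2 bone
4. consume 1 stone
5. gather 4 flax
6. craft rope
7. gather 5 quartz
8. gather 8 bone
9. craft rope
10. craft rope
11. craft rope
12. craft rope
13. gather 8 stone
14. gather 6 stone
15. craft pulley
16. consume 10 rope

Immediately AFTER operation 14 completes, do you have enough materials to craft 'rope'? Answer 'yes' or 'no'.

Answer: no

Derivation:
After 1 (gather 2 stone): stone=2
After 2 (consume 1 stone): stone=1
After 3 (gather 2 bone): bone=2 stone=1
After 4 (consume 1 stone): bone=2
After 5 (gather 4 flax): bone=2 flax=4
After 6 (craft rope): flax=4 rope=2
After 7 (gather 5 quartz): flax=4 quartz=5 rope=2
After 8 (gather 8 bone): bone=8 flax=4 quartz=5 rope=2
After 9 (craft rope): bone=6 flax=4 quartz=5 rope=4
After 10 (craft rope): bone=4 flax=4 quartz=5 rope=6
After 11 (craft rope): bone=2 flax=4 quartz=5 rope=8
After 12 (craft rope): flax=4 quartz=5 rope=10
After 13 (gather 8 stone): flax=4 quartz=5 rope=10 stone=8
After 14 (gather 6 stone): flax=4 quartz=5 rope=10 stone=14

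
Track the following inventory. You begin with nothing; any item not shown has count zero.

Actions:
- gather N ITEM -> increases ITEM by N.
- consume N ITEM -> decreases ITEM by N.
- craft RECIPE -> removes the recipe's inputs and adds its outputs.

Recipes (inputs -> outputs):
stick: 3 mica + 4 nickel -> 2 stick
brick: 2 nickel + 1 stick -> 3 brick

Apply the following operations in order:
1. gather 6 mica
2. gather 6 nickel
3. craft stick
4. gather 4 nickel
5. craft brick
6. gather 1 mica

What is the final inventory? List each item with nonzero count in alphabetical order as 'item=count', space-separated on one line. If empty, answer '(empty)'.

After 1 (gather 6 mica): mica=6
After 2 (gather 6 nickel): mica=6 nickel=6
After 3 (craft stick): mica=3 nickel=2 stick=2
After 4 (gather 4 nickel): mica=3 nickel=6 stick=2
After 5 (craft brick): brick=3 mica=3 nickel=4 stick=1
After 6 (gather 1 mica): brick=3 mica=4 nickel=4 stick=1

Answer: brick=3 mica=4 nickel=4 stick=1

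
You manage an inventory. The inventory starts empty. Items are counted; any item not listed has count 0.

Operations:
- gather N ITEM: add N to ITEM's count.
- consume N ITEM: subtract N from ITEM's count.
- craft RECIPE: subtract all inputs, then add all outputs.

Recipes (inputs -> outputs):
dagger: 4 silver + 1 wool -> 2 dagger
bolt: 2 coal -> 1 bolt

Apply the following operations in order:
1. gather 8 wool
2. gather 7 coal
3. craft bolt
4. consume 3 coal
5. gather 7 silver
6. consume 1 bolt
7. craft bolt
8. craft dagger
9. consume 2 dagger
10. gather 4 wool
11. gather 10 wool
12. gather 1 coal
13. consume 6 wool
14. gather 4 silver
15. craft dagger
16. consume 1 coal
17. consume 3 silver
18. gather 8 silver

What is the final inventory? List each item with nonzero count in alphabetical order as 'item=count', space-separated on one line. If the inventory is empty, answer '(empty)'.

After 1 (gather 8 wool): wool=8
After 2 (gather 7 coal): coal=7 wool=8
After 3 (craft bolt): bolt=1 coal=5 wool=8
After 4 (consume 3 coal): bolt=1 coal=2 wool=8
After 5 (gather 7 silver): bolt=1 coal=2 silver=7 wool=8
After 6 (consume 1 bolt): coal=2 silver=7 wool=8
After 7 (craft bolt): bolt=1 silver=7 wool=8
After 8 (craft dagger): bolt=1 dagger=2 silver=3 wool=7
After 9 (consume 2 dagger): bolt=1 silver=3 wool=7
After 10 (gather 4 wool): bolt=1 silver=3 wool=11
After 11 (gather 10 wool): bolt=1 silver=3 wool=21
After 12 (gather 1 coal): bolt=1 coal=1 silver=3 wool=21
After 13 (consume 6 wool): bolt=1 coal=1 silver=3 wool=15
After 14 (gather 4 silver): bolt=1 coal=1 silver=7 wool=15
After 15 (craft dagger): bolt=1 coal=1 dagger=2 silver=3 wool=14
After 16 (consume 1 coal): bolt=1 dagger=2 silver=3 wool=14
After 17 (consume 3 silver): bolt=1 dagger=2 wool=14
After 18 (gather 8 silver): bolt=1 dagger=2 silver=8 wool=14

Answer: bolt=1 dagger=2 silver=8 wool=14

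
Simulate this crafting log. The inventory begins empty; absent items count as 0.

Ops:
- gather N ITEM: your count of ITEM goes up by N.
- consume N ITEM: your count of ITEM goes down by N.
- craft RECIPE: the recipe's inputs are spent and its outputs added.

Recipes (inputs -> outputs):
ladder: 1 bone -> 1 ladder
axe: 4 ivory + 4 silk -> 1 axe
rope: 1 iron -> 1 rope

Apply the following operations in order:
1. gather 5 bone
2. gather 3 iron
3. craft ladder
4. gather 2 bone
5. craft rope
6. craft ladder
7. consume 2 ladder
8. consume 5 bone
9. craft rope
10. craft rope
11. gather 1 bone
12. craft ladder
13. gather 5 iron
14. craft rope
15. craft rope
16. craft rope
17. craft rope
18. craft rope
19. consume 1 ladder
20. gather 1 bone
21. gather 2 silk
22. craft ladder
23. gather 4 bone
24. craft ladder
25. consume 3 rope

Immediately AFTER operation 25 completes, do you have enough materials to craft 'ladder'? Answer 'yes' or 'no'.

Answer: yes

Derivation:
After 1 (gather 5 bone): bone=5
After 2 (gather 3 iron): bone=5 iron=3
After 3 (craft ladder): bone=4 iron=3 ladder=1
After 4 (gather 2 bone): bone=6 iron=3 ladder=1
After 5 (craft rope): bone=6 iron=2 ladder=1 rope=1
After 6 (craft ladder): bone=5 iron=2 ladder=2 rope=1
After 7 (consume 2 ladder): bone=5 iron=2 rope=1
After 8 (consume 5 bone): iron=2 rope=1
After 9 (craft rope): iron=1 rope=2
After 10 (craft rope): rope=3
After 11 (gather 1 bone): bone=1 rope=3
After 12 (craft ladder): ladder=1 rope=3
After 13 (gather 5 iron): iron=5 ladder=1 rope=3
After 14 (craft rope): iron=4 ladder=1 rope=4
After 15 (craft rope): iron=3 ladder=1 rope=5
After 16 (craft rope): iron=2 ladder=1 rope=6
After 17 (craft rope): iron=1 ladder=1 rope=7
After 18 (craft rope): ladder=1 rope=8
After 19 (consume 1 ladder): rope=8
After 20 (gather 1 bone): bone=1 rope=8
After 21 (gather 2 silk): bone=1 rope=8 silk=2
After 22 (craft ladder): ladder=1 rope=8 silk=2
After 23 (gather 4 bone): bone=4 ladder=1 rope=8 silk=2
After 24 (craft ladder): bone=3 ladder=2 rope=8 silk=2
After 25 (consume 3 rope): bone=3 ladder=2 rope=5 silk=2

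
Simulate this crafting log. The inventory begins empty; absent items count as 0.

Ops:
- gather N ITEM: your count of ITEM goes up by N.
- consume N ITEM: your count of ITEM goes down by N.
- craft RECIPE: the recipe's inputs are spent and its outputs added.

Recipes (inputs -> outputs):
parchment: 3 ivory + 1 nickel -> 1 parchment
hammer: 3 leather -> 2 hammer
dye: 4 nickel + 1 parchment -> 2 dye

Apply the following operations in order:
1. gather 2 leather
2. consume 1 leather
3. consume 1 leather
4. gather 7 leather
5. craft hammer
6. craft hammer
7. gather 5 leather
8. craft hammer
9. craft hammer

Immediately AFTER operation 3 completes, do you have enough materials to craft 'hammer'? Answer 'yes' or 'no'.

After 1 (gather 2 leather): leather=2
After 2 (consume 1 leather): leather=1
After 3 (consume 1 leather): (empty)

Answer: no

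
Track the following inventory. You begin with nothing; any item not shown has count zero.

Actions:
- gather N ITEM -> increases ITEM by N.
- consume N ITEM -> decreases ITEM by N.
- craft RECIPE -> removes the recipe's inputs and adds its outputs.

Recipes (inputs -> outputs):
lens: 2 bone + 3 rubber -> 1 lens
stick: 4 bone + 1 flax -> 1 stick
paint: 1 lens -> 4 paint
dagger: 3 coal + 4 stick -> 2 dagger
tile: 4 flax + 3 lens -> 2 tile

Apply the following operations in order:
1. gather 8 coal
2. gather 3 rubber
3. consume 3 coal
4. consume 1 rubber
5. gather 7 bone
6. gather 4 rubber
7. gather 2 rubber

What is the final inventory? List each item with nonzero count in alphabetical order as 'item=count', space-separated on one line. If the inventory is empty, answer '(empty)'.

Answer: bone=7 coal=5 rubber=8

Derivation:
After 1 (gather 8 coal): coal=8
After 2 (gather 3 rubber): coal=8 rubber=3
After 3 (consume 3 coal): coal=5 rubber=3
After 4 (consume 1 rubber): coal=5 rubber=2
After 5 (gather 7 bone): bone=7 coal=5 rubber=2
After 6 (gather 4 rubber): bone=7 coal=5 rubber=6
After 7 (gather 2 rubber): bone=7 coal=5 rubber=8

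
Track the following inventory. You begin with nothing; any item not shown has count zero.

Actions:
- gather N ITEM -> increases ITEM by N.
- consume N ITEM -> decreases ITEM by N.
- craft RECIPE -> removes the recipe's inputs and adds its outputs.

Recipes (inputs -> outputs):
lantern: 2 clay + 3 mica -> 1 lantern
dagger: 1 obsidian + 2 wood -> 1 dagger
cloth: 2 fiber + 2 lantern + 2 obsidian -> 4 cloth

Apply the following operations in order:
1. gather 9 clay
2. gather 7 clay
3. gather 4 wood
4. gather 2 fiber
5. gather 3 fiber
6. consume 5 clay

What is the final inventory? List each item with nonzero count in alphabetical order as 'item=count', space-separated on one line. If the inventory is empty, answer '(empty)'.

Answer: clay=11 fiber=5 wood=4

Derivation:
After 1 (gather 9 clay): clay=9
After 2 (gather 7 clay): clay=16
After 3 (gather 4 wood): clay=16 wood=4
After 4 (gather 2 fiber): clay=16 fiber=2 wood=4
After 5 (gather 3 fiber): clay=16 fiber=5 wood=4
After 6 (consume 5 clay): clay=11 fiber=5 wood=4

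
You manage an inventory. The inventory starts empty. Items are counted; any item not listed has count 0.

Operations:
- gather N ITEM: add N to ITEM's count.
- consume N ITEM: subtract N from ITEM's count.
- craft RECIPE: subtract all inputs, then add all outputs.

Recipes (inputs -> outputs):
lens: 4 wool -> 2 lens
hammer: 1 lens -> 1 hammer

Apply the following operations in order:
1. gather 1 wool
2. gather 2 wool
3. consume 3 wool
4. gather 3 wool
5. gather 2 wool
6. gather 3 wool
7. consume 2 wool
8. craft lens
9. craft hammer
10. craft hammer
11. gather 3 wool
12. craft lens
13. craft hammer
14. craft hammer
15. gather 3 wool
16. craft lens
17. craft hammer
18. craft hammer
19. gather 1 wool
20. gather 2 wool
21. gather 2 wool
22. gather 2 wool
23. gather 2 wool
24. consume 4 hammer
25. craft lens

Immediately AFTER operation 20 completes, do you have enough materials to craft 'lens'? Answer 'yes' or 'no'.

Answer: no

Derivation:
After 1 (gather 1 wool): wool=1
After 2 (gather 2 wool): wool=3
After 3 (consume 3 wool): (empty)
After 4 (gather 3 wool): wool=3
After 5 (gather 2 wool): wool=5
After 6 (gather 3 wool): wool=8
After 7 (consume 2 wool): wool=6
After 8 (craft lens): lens=2 wool=2
After 9 (craft hammer): hammer=1 lens=1 wool=2
After 10 (craft hammer): hammer=2 wool=2
After 11 (gather 3 wool): hammer=2 wool=5
After 12 (craft lens): hammer=2 lens=2 wool=1
After 13 (craft hammer): hammer=3 lens=1 wool=1
After 14 (craft hammer): hammer=4 wool=1
After 15 (gather 3 wool): hammer=4 wool=4
After 16 (craft lens): hammer=4 lens=2
After 17 (craft hammer): hammer=5 lens=1
After 18 (craft hammer): hammer=6
After 19 (gather 1 wool): hammer=6 wool=1
After 20 (gather 2 wool): hammer=6 wool=3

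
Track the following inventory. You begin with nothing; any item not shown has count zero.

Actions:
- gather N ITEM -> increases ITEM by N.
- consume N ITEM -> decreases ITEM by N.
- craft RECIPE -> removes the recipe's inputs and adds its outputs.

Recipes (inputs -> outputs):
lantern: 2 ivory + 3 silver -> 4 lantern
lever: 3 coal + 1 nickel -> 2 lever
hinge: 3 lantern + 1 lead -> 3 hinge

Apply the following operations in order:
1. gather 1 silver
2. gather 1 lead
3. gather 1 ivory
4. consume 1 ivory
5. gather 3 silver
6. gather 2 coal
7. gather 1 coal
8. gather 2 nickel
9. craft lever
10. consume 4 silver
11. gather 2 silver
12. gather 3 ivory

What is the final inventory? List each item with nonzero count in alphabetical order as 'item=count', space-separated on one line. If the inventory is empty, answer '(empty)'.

Answer: ivory=3 lead=1 lever=2 nickel=1 silver=2

Derivation:
After 1 (gather 1 silver): silver=1
After 2 (gather 1 lead): lead=1 silver=1
After 3 (gather 1 ivory): ivory=1 lead=1 silver=1
After 4 (consume 1 ivory): lead=1 silver=1
After 5 (gather 3 silver): lead=1 silver=4
After 6 (gather 2 coal): coal=2 lead=1 silver=4
After 7 (gather 1 coal): coal=3 lead=1 silver=4
After 8 (gather 2 nickel): coal=3 lead=1 nickel=2 silver=4
After 9 (craft lever): lead=1 lever=2 nickel=1 silver=4
After 10 (consume 4 silver): lead=1 lever=2 nickel=1
After 11 (gather 2 silver): lead=1 lever=2 nickel=1 silver=2
After 12 (gather 3 ivory): ivory=3 lead=1 lever=2 nickel=1 silver=2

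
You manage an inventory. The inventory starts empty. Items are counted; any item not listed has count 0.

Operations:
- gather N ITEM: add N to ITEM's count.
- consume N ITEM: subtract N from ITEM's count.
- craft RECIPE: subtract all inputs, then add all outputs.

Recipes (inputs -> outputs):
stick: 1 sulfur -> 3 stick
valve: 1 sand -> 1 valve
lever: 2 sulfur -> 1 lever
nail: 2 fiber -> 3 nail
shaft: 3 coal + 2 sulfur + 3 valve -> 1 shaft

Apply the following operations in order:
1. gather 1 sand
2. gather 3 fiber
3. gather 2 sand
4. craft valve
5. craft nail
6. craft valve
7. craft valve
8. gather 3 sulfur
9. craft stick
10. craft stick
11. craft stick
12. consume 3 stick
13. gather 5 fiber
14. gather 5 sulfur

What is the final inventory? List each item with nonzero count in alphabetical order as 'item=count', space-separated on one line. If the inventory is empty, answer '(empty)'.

Answer: fiber=6 nail=3 stick=6 sulfur=5 valve=3

Derivation:
After 1 (gather 1 sand): sand=1
After 2 (gather 3 fiber): fiber=3 sand=1
After 3 (gather 2 sand): fiber=3 sand=3
After 4 (craft valve): fiber=3 sand=2 valve=1
After 5 (craft nail): fiber=1 nail=3 sand=2 valve=1
After 6 (craft valve): fiber=1 nail=3 sand=1 valve=2
After 7 (craft valve): fiber=1 nail=3 valve=3
After 8 (gather 3 sulfur): fiber=1 nail=3 sulfur=3 valve=3
After 9 (craft stick): fiber=1 nail=3 stick=3 sulfur=2 valve=3
After 10 (craft stick): fiber=1 nail=3 stick=6 sulfur=1 valve=3
After 11 (craft stick): fiber=1 nail=3 stick=9 valve=3
After 12 (consume 3 stick): fiber=1 nail=3 stick=6 valve=3
After 13 (gather 5 fiber): fiber=6 nail=3 stick=6 valve=3
After 14 (gather 5 sulfur): fiber=6 nail=3 stick=6 sulfur=5 valve=3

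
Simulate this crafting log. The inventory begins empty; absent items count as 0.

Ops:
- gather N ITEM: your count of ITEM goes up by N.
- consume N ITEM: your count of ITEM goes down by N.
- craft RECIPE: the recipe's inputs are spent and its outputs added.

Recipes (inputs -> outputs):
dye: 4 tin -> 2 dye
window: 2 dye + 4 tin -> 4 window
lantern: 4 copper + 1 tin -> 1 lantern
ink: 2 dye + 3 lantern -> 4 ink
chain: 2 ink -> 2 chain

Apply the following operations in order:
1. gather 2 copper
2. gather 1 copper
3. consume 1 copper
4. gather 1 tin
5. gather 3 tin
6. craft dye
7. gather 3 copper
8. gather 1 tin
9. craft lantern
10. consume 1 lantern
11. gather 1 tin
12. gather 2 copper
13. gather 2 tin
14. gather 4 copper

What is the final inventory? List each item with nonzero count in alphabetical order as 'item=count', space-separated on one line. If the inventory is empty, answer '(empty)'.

After 1 (gather 2 copper): copper=2
After 2 (gather 1 copper): copper=3
After 3 (consume 1 copper): copper=2
After 4 (gather 1 tin): copper=2 tin=1
After 5 (gather 3 tin): copper=2 tin=4
After 6 (craft dye): copper=2 dye=2
After 7 (gather 3 copper): copper=5 dye=2
After 8 (gather 1 tin): copper=5 dye=2 tin=1
After 9 (craft lantern): copper=1 dye=2 lantern=1
After 10 (consume 1 lantern): copper=1 dye=2
After 11 (gather 1 tin): copper=1 dye=2 tin=1
After 12 (gather 2 copper): copper=3 dye=2 tin=1
After 13 (gather 2 tin): copper=3 dye=2 tin=3
After 14 (gather 4 copper): copper=7 dye=2 tin=3

Answer: copper=7 dye=2 tin=3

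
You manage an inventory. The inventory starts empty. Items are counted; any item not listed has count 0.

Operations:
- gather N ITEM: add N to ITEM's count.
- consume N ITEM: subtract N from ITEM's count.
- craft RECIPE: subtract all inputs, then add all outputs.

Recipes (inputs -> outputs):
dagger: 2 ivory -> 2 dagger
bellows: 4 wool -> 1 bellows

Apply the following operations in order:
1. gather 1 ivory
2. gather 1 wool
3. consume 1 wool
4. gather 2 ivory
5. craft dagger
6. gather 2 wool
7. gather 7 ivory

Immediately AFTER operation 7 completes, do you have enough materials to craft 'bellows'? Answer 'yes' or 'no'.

After 1 (gather 1 ivory): ivory=1
After 2 (gather 1 wool): ivory=1 wool=1
After 3 (consume 1 wool): ivory=1
After 4 (gather 2 ivory): ivory=3
After 5 (craft dagger): dagger=2 ivory=1
After 6 (gather 2 wool): dagger=2 ivory=1 wool=2
After 7 (gather 7 ivory): dagger=2 ivory=8 wool=2

Answer: no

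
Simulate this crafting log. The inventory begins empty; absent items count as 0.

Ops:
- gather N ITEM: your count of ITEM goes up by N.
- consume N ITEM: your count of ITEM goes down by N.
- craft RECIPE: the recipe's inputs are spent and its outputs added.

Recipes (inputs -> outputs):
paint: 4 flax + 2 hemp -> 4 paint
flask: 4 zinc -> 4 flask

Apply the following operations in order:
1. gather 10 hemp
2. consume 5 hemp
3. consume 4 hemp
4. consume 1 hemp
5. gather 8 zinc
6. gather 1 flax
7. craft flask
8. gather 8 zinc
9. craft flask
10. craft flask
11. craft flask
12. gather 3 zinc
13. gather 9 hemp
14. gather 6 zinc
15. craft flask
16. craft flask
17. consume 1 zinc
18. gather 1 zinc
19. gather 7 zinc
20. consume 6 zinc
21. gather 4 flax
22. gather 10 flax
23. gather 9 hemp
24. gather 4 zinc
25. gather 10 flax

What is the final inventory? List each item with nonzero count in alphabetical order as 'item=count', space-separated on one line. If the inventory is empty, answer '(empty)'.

After 1 (gather 10 hemp): hemp=10
After 2 (consume 5 hemp): hemp=5
After 3 (consume 4 hemp): hemp=1
After 4 (consume 1 hemp): (empty)
After 5 (gather 8 zinc): zinc=8
After 6 (gather 1 flax): flax=1 zinc=8
After 7 (craft flask): flask=4 flax=1 zinc=4
After 8 (gather 8 zinc): flask=4 flax=1 zinc=12
After 9 (craft flask): flask=8 flax=1 zinc=8
After 10 (craft flask): flask=12 flax=1 zinc=4
After 11 (craft flask): flask=16 flax=1
After 12 (gather 3 zinc): flask=16 flax=1 zinc=3
After 13 (gather 9 hemp): flask=16 flax=1 hemp=9 zinc=3
After 14 (gather 6 zinc): flask=16 flax=1 hemp=9 zinc=9
After 15 (craft flask): flask=20 flax=1 hemp=9 zinc=5
After 16 (craft flask): flask=24 flax=1 hemp=9 zinc=1
After 17 (consume 1 zinc): flask=24 flax=1 hemp=9
After 18 (gather 1 zinc): flask=24 flax=1 hemp=9 zinc=1
After 19 (gather 7 zinc): flask=24 flax=1 hemp=9 zinc=8
After 20 (consume 6 zinc): flask=24 flax=1 hemp=9 zinc=2
After 21 (gather 4 flax): flask=24 flax=5 hemp=9 zinc=2
After 22 (gather 10 flax): flask=24 flax=15 hemp=9 zinc=2
After 23 (gather 9 hemp): flask=24 flax=15 hemp=18 zinc=2
After 24 (gather 4 zinc): flask=24 flax=15 hemp=18 zinc=6
After 25 (gather 10 flax): flask=24 flax=25 hemp=18 zinc=6

Answer: flask=24 flax=25 hemp=18 zinc=6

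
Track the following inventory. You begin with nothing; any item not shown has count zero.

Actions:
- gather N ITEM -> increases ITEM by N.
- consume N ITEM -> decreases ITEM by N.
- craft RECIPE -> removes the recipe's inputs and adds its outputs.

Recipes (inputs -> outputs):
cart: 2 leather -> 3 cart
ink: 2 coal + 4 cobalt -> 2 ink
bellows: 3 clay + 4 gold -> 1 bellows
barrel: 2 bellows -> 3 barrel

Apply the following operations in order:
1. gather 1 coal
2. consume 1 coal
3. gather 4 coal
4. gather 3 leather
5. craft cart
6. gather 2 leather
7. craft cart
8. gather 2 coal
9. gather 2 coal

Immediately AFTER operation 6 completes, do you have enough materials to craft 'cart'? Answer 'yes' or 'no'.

After 1 (gather 1 coal): coal=1
After 2 (consume 1 coal): (empty)
After 3 (gather 4 coal): coal=4
After 4 (gather 3 leather): coal=4 leather=3
After 5 (craft cart): cart=3 coal=4 leather=1
After 6 (gather 2 leather): cart=3 coal=4 leather=3

Answer: yes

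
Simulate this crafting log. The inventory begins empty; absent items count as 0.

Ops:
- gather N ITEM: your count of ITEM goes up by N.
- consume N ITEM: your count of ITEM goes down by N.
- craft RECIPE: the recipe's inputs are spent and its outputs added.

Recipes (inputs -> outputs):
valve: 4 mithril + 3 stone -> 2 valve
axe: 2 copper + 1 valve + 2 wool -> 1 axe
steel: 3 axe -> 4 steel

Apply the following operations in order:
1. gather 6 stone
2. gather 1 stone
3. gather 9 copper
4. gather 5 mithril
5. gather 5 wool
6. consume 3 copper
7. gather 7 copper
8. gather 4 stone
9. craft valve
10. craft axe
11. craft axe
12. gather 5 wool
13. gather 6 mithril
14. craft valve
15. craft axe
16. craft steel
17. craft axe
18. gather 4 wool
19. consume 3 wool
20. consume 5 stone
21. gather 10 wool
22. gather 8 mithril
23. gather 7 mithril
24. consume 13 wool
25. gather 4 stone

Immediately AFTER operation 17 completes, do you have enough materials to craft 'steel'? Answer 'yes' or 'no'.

Answer: no

Derivation:
After 1 (gather 6 stone): stone=6
After 2 (gather 1 stone): stone=7
After 3 (gather 9 copper): copper=9 stone=7
After 4 (gather 5 mithril): copper=9 mithril=5 stone=7
After 5 (gather 5 wool): copper=9 mithril=5 stone=7 wool=5
After 6 (consume 3 copper): copper=6 mithril=5 stone=7 wool=5
After 7 (gather 7 copper): copper=13 mithril=5 stone=7 wool=5
After 8 (gather 4 stone): copper=13 mithril=5 stone=11 wool=5
After 9 (craft valve): copper=13 mithril=1 stone=8 valve=2 wool=5
After 10 (craft axe): axe=1 copper=11 mithril=1 stone=8 valve=1 wool=3
After 11 (craft axe): axe=2 copper=9 mithril=1 stone=8 wool=1
After 12 (gather 5 wool): axe=2 copper=9 mithril=1 stone=8 wool=6
After 13 (gather 6 mithril): axe=2 copper=9 mithril=7 stone=8 wool=6
After 14 (craft valve): axe=2 copper=9 mithril=3 stone=5 valve=2 wool=6
After 15 (craft axe): axe=3 copper=7 mithril=3 stone=5 valve=1 wool=4
After 16 (craft steel): copper=7 mithril=3 steel=4 stone=5 valve=1 wool=4
After 17 (craft axe): axe=1 copper=5 mithril=3 steel=4 stone=5 wool=2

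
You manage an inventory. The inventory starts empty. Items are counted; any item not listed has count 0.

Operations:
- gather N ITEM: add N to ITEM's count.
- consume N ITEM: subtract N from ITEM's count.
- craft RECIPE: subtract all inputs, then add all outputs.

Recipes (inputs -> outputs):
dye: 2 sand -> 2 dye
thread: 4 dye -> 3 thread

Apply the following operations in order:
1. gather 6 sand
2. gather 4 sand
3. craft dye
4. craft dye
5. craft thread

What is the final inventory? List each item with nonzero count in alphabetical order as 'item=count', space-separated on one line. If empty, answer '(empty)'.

Answer: sand=6 thread=3

Derivation:
After 1 (gather 6 sand): sand=6
After 2 (gather 4 sand): sand=10
After 3 (craft dye): dye=2 sand=8
After 4 (craft dye): dye=4 sand=6
After 5 (craft thread): sand=6 thread=3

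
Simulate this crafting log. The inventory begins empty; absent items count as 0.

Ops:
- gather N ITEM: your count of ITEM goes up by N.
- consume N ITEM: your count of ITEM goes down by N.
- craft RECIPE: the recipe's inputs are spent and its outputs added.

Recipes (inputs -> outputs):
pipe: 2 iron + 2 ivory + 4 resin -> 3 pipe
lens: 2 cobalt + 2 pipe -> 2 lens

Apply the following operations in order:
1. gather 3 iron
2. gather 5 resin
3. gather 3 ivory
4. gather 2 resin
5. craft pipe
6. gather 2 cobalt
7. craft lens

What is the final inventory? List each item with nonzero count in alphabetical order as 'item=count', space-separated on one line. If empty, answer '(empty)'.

Answer: iron=1 ivory=1 lens=2 pipe=1 resin=3

Derivation:
After 1 (gather 3 iron): iron=3
After 2 (gather 5 resin): iron=3 resin=5
After 3 (gather 3 ivory): iron=3 ivory=3 resin=5
After 4 (gather 2 resin): iron=3 ivory=3 resin=7
After 5 (craft pipe): iron=1 ivory=1 pipe=3 resin=3
After 6 (gather 2 cobalt): cobalt=2 iron=1 ivory=1 pipe=3 resin=3
After 7 (craft lens): iron=1 ivory=1 lens=2 pipe=1 resin=3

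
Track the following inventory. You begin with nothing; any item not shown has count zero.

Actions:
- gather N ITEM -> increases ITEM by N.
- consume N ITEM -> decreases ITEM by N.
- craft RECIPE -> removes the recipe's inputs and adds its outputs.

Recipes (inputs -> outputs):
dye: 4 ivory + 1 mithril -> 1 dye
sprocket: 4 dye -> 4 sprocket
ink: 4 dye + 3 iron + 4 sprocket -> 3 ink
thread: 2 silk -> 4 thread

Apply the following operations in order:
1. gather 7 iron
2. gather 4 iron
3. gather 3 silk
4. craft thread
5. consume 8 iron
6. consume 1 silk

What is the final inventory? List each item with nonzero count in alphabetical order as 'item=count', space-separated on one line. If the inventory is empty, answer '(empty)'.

Answer: iron=3 thread=4

Derivation:
After 1 (gather 7 iron): iron=7
After 2 (gather 4 iron): iron=11
After 3 (gather 3 silk): iron=11 silk=3
After 4 (craft thread): iron=11 silk=1 thread=4
After 5 (consume 8 iron): iron=3 silk=1 thread=4
After 6 (consume 1 silk): iron=3 thread=4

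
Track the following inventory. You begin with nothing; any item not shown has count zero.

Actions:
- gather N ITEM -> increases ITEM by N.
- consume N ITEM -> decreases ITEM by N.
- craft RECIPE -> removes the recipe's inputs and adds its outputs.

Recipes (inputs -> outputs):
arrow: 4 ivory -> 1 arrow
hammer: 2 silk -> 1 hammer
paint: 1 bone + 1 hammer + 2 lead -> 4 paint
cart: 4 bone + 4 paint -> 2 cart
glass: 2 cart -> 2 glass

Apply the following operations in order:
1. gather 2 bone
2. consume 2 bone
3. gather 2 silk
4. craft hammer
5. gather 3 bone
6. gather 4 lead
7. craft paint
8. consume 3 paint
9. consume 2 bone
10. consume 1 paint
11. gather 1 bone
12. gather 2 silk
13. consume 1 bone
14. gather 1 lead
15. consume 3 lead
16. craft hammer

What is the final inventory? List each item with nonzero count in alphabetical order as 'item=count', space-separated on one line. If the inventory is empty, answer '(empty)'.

After 1 (gather 2 bone): bone=2
After 2 (consume 2 bone): (empty)
After 3 (gather 2 silk): silk=2
After 4 (craft hammer): hammer=1
After 5 (gather 3 bone): bone=3 hammer=1
After 6 (gather 4 lead): bone=3 hammer=1 lead=4
After 7 (craft paint): bone=2 lead=2 paint=4
After 8 (consume 3 paint): bone=2 lead=2 paint=1
After 9 (consume 2 bone): lead=2 paint=1
After 10 (consume 1 paint): lead=2
After 11 (gather 1 bone): bone=1 lead=2
After 12 (gather 2 silk): bone=1 lead=2 silk=2
After 13 (consume 1 bone): lead=2 silk=2
After 14 (gather 1 lead): lead=3 silk=2
After 15 (consume 3 lead): silk=2
After 16 (craft hammer): hammer=1

Answer: hammer=1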